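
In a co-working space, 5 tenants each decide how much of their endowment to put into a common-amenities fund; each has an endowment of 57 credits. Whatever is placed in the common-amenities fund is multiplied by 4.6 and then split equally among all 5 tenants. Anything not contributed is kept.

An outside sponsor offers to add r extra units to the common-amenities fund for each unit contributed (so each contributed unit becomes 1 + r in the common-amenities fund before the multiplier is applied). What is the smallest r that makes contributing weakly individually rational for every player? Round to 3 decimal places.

With matching at rate r, one contributed unit becomes (1 + r) in the common-amenities fund and returns 4.6 × (1 + r) / 5 to the contributor.
Setting this equal to 1: 1 + r = 5/4.6 = 1.0870.
So the minimum matching rate is r = 1.0870 − 1 = 0.087.

0.087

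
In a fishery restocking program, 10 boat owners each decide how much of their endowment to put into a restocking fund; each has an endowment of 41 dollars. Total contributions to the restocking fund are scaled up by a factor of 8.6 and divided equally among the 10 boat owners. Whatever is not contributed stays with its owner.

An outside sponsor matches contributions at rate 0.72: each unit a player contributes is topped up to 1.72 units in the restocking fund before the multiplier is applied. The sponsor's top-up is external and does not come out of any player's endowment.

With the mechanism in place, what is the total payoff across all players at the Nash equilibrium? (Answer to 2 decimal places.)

With the mechanism, a contributed unit returns 8.6 × 1.72 / 10 = 1.4792 per unit of net cost to the contributor — now above 1 — so contributing fully is weakly dominant for every player.
So the Nash equilibrium is full contribution by all 10; the group earns 8.6 × 1.72 × 410 = 6064.72.

6064.72 dollars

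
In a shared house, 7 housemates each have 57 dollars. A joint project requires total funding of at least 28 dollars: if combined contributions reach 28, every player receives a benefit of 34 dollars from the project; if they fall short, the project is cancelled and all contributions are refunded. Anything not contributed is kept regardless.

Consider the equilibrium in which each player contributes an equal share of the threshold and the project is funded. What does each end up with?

87 dollars

Equal share of the threshold: 28/7 = 4.
At this profile no one gains by cutting their contribution: any cut drops the total below 28, the project is cancelled, contributions are refunded, and the deviator ends with 57, which is less than 57 − 4 + 34 = 87. Contributing more than 4 just wastes the excess. So contributing exactly 4 is a best response.
Each player's payoff: 57 − 4 + 34 = 87.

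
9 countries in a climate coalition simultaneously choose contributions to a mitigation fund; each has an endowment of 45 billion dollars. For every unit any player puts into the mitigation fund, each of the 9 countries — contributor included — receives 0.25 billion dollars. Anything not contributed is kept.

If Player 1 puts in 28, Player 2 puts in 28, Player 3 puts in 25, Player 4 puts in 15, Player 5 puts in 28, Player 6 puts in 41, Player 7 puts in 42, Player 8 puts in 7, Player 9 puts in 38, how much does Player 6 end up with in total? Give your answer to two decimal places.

Total contributed: 28 + 28 + 25 + 15 + 28 + 41 + 42 + 7 + 38 = 252.
Each receives 0.25 × 252 = 63.00 from the mitigation fund.
Player 6 keeps 45 − 41 = 4, so Player 6's payoff is 4 + 63.00 = 67.00.

67.00 billion dollars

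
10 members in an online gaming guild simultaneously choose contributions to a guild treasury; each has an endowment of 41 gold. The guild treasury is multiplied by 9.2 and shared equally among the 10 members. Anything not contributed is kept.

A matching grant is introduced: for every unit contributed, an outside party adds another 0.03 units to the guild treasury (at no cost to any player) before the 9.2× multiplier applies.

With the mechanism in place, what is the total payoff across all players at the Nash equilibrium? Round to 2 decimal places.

The effective private return is 9.2 × 1.03 / 10 = 0.9476, which is still under 1, so the mechanism doesn't change anyone's dominant strategy: zero contribution.
At the Nash equilibrium no one contributes; group total payoff = 10 × 41 = 410.

410.00 gold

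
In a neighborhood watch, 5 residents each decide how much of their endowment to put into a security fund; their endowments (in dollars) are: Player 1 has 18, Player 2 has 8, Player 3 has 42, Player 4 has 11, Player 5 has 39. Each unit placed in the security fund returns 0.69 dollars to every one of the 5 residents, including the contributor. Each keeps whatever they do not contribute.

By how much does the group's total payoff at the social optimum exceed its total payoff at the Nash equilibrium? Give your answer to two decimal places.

The private return per contributed unit is 0.69 < 1 for everyone, so the Nash equilibrium is zero contribution and the group total is Σ E_j = 18 + 8 + 42 + 11 + 39 = 118.
Each contributed unit returns 3.450 to the group, so the social optimum is full contribution by everyone: group total = 3.450 × 118 = 407.10.
Efficiency loss = (3.450 − 1) × 118 = 289.10.

289.10 dollars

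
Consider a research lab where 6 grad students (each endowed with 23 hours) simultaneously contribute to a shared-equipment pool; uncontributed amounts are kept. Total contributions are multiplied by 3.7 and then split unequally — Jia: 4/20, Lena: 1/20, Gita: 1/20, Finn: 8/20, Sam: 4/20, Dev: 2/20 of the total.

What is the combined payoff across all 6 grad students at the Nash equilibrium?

For player j, contributing a unit is worthwhile iff 3.7 × (j's share) ≥ 1, i.e. iff j's share is at least 0.2703.
Only Finn (8/20) clears that bar, contributing 23; the remaining 5 contribute 0. Total contributed: 23.
The shared-equipment pool pays out 3.7 × 23 = 85.10 in total (split across the unequal shares, but the aggregate is all that matters for the group sum).
The 5 free-riders keep 23 each, adding 115. Group total = 115 + 85.10 = 200.10.

200.10 hours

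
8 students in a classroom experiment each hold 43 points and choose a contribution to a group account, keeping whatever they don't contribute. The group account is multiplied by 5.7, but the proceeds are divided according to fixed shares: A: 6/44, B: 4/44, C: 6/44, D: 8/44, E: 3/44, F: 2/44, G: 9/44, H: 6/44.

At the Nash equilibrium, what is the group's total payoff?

Player j's private return per contributed unit is 5.7 × (j's share). Contributing is weakly dominant for j when that share is at least 1/5.7 = 0.1754, and contributing 0 is dominant otherwise.
D and G clear that bar, contributing 43 each; the remaining 6 contribute 0. Total contributed: 86.
The group account pays out 5.7 × 86 = 490.20 in total (split across the unequal shares, but the aggregate is all that matters for the group sum).
The 6 free-riders keep 43 each, adding 258. Group total = 258 + 490.20 = 748.20.

748.20 points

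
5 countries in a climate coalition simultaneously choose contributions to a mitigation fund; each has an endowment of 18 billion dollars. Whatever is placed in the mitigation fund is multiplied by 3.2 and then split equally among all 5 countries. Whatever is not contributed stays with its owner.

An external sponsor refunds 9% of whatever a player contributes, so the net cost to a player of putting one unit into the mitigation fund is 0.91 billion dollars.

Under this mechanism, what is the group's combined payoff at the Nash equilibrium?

90.00 billion dollars

With the mechanism, a contributed unit returns (3.2/5) / 0.91 = 0.7033 per unit of net cost — still below 1 — so contributing 0 remains dominant for every player.
At the Nash equilibrium no one contributes; group total payoff = 5 × 18 = 90.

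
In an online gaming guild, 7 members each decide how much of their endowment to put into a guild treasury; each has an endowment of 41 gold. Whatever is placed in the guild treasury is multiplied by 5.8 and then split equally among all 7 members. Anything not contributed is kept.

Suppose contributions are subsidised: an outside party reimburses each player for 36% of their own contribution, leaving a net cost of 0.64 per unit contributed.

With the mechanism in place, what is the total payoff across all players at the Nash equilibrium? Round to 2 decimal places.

Under the mechanism each unit contributed yields (5.8/7) / 0.64 = 1.2946 back to its contributor per unit of net cost, which exceeds 1, making full contribution the dominant choice for everyone.
At the Nash equilibrium everyone contributes 41. Group total payoff = 7 × (41 × 0.36 + 5.8 × 41) = 1767.92.

1767.92 gold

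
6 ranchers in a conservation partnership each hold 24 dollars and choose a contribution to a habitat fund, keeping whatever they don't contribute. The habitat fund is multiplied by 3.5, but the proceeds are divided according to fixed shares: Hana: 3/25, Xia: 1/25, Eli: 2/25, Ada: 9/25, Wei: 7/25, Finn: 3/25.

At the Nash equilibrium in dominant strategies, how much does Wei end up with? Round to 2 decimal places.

Player j's private return per contributed unit is 3.5 × (j's share). Contributing is weakly dominant for j when that share is at least 1/3.5 = 0.2857, and contributing 0 is dominant otherwise.
The only share above 0.2857 is Ada's 9/25, contributing 24; the remaining 5 contribute 0. Total contributed: 24.
Wei keeps 24 and receives 3.5 × 24 × 7/25 = 23.52 from the habitat fund, for a payoff of 47.52.

47.52 dollars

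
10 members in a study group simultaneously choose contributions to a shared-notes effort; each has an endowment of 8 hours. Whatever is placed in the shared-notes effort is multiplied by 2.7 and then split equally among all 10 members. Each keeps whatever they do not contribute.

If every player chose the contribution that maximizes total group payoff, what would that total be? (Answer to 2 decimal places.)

216.00 hours

Each contributed unit returns 2.700 to the group as a whole (0.2700 to each of 10 players), which exceeds 1, so the social optimum is full contribution: group total = 2.700 × 80 = 216.00.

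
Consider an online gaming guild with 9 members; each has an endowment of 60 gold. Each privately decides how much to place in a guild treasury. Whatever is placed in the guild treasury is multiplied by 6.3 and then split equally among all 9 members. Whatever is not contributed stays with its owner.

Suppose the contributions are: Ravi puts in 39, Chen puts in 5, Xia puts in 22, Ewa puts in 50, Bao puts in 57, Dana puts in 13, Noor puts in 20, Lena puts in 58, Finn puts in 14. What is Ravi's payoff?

Total contributed: 39 + 5 + 22 + 50 + 57 + 13 + 20 + 58 + 14 = 278.
Each receives 6.3 × 278 / 9 = 194.60 from the guild treasury.
Ravi keeps 60 − 39 = 21, so Ravi's payoff is 21 + 194.60 = 215.60.

215.60 gold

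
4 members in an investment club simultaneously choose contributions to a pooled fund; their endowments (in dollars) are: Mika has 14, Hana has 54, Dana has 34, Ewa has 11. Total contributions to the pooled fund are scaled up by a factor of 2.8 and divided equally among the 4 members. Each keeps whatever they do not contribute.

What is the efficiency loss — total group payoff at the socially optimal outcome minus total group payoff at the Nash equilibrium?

The private return per contributed unit is 2.8/4 = 0.7000 < 1 for every player regardless of endowment, so the Nash equilibrium is zero contribution and the group total is Σ E_j = 14 + 54 + 34 + 11 = 113.
Each contributed unit returns 2.800 to the group, so the social optimum is full contribution by everyone: group total = 2.800 × 113 = 316.40.
Efficiency loss = (2.800 − 1) × 113 = 203.40.

203.40 dollars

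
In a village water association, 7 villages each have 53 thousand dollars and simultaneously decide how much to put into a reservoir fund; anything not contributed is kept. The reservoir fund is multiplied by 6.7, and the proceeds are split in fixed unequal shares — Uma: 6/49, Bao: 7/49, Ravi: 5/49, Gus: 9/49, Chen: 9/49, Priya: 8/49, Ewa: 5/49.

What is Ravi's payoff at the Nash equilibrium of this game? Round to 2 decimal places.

161.70 thousand dollars

Player j's private return per contributed unit is 6.7 × (j's share). Contributing is weakly dominant for j when that share is at least 1/6.7 = 0.1493, and contributing 0 is dominant otherwise.
Gus, Chen and Priya are above the threshold, contributing 53 each; the remaining 4 contribute 0. Total contributed: 159.
Ravi keeps 53 and receives 6.7 × 159 × 5/49 = 108.70 from the reservoir fund, for a payoff of 161.70.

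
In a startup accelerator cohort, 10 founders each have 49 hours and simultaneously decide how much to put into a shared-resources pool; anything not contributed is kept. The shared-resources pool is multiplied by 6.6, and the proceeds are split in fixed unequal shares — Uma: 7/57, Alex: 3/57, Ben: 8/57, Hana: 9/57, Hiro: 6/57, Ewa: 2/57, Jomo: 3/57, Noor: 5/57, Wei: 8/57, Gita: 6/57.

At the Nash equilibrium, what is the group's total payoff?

764.40 hours

Player j's private return per contributed unit is 6.6 × (j's share). Contributing is weakly dominant for j when that share is at least 1/6.6 = 0.1515, and contributing 0 is dominant otherwise.
Hana alone (share 9/57) is above the threshold, contributing 49; the remaining 9 contribute 0. Total contributed: 49.
The shared-resources pool pays out 6.6 × 49 = 323.40 in total (split across the unequal shares, but the aggregate is all that matters for the group sum).
The 9 free-riders keep 49 each, adding 441. Group total = 441 + 323.40 = 764.40.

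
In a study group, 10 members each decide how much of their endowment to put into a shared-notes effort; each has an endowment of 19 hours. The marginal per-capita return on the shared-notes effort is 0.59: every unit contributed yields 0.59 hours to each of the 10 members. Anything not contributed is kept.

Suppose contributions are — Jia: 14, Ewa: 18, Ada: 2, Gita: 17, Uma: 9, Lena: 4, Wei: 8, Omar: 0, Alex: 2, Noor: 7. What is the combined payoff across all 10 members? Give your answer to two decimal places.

586.90 hours

Total contributed: 14 + 18 + 2 + 17 + 9 + 4 + 8 + 0 + 2 + 7 = 81; total kept: 10 × 19 − 81 = 109.
The shared-notes effort pays out 0.59 × 10 × 81 = 477.90 in aggregate.
Group total = 109 + 477.90 = 586.90.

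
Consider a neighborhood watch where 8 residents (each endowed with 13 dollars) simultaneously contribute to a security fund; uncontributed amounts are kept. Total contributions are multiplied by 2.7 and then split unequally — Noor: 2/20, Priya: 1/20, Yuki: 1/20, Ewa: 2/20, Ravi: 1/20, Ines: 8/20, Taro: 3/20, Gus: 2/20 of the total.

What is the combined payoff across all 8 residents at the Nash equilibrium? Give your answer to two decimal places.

For player j, contributing a unit is worthwhile iff 2.7 × (j's share) ≥ 1, i.e. iff j's share is at least 0.3704.
Only Ines (8/20) clears that bar, contributing 13; the remaining 7 contribute 0. Total contributed: 13.
The security fund pays out 2.7 × 13 = 35.10 in total (split across the unequal shares, but the aggregate is all that matters for the group sum).
The 7 free-riders keep 13 each, adding 91. Group total = 91 + 35.10 = 126.10.

126.10 dollars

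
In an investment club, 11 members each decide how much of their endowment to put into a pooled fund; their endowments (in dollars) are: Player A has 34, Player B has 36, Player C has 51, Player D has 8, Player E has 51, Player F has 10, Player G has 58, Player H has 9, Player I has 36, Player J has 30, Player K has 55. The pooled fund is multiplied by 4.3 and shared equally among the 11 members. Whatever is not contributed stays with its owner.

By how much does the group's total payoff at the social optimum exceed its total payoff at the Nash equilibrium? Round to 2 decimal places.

1247.40 dollars

The private return per contributed unit is 4.3/11 = 0.3909 < 1 for every player regardless of endowment, so the Nash equilibrium is zero contribution and the group total is Σ E_j = 34 + 36 + 51 + 8 + 51 + 10 + 58 + 9 + 36 + 30 + 55 = 378.
Each contributed unit returns 4.300 to the group, so the social optimum is full contribution by everyone: group total = 4.300 × 378 = 1625.40.
Efficiency loss = (4.300 − 1) × 378 = 1247.40.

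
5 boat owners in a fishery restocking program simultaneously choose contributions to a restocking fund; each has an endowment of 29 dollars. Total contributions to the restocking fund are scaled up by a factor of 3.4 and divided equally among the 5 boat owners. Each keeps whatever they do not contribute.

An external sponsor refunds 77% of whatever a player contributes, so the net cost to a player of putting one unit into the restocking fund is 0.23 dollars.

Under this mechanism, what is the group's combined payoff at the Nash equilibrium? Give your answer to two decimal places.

Under the mechanism each unit contributed yields (3.4/5) / 0.23 = 2.9565 back to its contributor per unit of net cost, which exceeds 1, making full contribution the dominant choice for everyone.
So the Nash equilibrium is full contribution by all 5; the group earns 5 × (29 × 0.77 + 3.4 × 29) = 604.65.

604.65 dollars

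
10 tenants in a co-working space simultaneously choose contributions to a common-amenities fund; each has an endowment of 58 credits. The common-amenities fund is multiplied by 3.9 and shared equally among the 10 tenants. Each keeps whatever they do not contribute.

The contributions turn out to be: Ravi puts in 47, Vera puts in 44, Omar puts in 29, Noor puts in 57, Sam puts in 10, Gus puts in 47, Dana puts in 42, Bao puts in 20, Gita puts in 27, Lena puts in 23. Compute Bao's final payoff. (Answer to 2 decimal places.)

Total contributed: 47 + 44 + 29 + 57 + 10 + 47 + 42 + 20 + 27 + 23 = 346.
Each receives 3.9 × 346 / 10 = 134.94 from the common-amenities fund.
Bao keeps 58 − 20 = 38, so Bao's payoff is 38 + 134.94 = 172.94.

172.94 credits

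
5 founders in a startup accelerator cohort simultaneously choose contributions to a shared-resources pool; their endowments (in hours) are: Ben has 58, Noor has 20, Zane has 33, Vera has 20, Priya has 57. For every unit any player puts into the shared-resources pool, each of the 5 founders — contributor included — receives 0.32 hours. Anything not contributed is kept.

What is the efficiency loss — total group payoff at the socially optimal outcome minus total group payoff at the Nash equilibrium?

112.80 hours

The private return per contributed unit is 0.32 < 1 for everyone, so the Nash equilibrium is zero contribution and the group total is Σ E_j = 58 + 20 + 33 + 20 + 57 = 188.
Each contributed unit returns 1.600 to the group, so the social optimum is full contribution by everyone: group total = 1.600 × 188 = 300.80.
Efficiency loss = (1.600 − 1) × 188 = 112.80.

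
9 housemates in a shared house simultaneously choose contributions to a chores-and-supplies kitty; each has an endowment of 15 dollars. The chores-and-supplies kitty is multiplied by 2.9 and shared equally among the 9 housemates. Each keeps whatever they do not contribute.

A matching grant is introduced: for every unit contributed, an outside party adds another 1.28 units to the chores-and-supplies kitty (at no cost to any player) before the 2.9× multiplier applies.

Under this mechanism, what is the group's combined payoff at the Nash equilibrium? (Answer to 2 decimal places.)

With the mechanism, a contributed unit returns 2.9 × 2.28 / 9 = 0.7347 per unit of net cost — still below 1 — so contributing 0 remains dominant for every player.
At the Nash equilibrium no one contributes; group total payoff = 9 × 15 = 135.

135.00 dollars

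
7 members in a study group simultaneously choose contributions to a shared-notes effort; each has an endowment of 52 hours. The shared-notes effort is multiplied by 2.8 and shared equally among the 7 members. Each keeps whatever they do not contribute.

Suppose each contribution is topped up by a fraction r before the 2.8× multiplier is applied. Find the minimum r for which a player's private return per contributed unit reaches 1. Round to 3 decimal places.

With matching at rate r, one contributed unit becomes (1 + r) in the shared-notes effort and returns 2.8 × (1 + r) / 7 to the contributor.
Setting this equal to 1: 1 + r = 7/2.8 = 2.5000.
So the minimum matching rate is r = 2.5000 − 1 = 1.500.

1.500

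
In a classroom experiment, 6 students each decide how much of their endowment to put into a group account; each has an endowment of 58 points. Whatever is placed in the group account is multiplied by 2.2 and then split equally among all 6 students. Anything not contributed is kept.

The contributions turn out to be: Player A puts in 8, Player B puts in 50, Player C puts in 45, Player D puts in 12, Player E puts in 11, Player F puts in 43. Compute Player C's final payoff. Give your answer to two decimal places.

Total contributed: 8 + 50 + 45 + 12 + 11 + 43 = 169.
Each receives 2.2 × 169 / 6 = 61.97 from the group account.
Player C keeps 58 − 45 = 13, so Player C's payoff is 13 + 61.97 = 74.97.

74.97 points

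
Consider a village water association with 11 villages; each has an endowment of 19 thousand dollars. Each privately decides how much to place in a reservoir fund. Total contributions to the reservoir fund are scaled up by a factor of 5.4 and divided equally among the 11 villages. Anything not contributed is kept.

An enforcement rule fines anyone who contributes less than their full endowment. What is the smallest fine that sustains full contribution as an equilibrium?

Given the others contribute fully, the best deviation is to contribute 0 (any partial contribution still incurs the fine and gives up units whose private return 0.4909 is below 1).
Deviating from 19 to 0 saves 19 thousand dollars but forfeits the deviator's share of the drop in the reservoir fund: 5.4/11 × 19 = 9.33.
So the deviation gain is 19 − 9.33 = 9.67, and the fine must be at least 9.67 thousand dollars to wipe it out.

9.67 thousand dollars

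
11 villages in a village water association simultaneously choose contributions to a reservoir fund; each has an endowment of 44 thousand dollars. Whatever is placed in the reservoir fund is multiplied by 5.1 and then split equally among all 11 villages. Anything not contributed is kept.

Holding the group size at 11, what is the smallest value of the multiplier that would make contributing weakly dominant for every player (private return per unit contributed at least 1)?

A contributed unit returns (multiplier)/11 to its contributor.
This reaches 1 exactly when the multiplier is 11.

11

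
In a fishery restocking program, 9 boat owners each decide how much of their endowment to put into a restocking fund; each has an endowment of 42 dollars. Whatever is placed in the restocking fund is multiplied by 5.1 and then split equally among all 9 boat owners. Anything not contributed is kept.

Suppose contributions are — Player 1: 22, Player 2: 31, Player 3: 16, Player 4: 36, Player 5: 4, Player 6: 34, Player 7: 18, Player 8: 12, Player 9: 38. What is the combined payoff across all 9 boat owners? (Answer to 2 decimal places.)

Total contributed: 22 + 31 + 16 + 36 + 4 + 34 + 18 + 12 + 38 = 211; total kept: 9 × 42 − 211 = 167.
The restocking fund pays out 5.1 × 211 = 1076.10 in aggregate.
Group total = 167 + 1076.10 = 1243.10.

1243.10 dollars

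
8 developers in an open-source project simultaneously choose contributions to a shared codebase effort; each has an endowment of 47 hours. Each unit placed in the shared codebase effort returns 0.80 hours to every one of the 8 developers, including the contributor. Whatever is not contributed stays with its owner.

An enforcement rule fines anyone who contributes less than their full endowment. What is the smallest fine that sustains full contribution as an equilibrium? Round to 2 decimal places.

9.40 hours

Given the others contribute fully, the best deviation is to contribute 0 (any partial contribution still incurs the fine and gives up units whose private return 0.80 is below 1).
Deviating from 47 to 0 saves 47 hours but forfeits the deviator's share of the drop in the shared codebase effort: 0.80 × 47 = 37.60.
So the deviation gain is 47 − 37.60 = 9.40, and the fine must be at least 9.40 hours to wipe it out.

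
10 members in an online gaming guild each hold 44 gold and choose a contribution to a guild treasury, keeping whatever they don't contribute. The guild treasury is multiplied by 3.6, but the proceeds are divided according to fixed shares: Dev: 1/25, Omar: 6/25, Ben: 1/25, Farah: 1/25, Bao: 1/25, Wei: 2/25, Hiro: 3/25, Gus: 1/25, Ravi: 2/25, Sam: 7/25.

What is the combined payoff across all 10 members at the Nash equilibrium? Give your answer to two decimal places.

A player with share s gets back 3.6·s per unit contributed, so full contribution is dominant for anyone with s > 1/3.6 = 0.2778 and zero contribution is dominant for anyone below.
Only Sam (7/25) clears that bar, contributing 44; the remaining 9 contribute 0. Total contributed: 44.
The guild treasury pays out 3.6 × 44 = 158.40 in total (split across the unequal shares, but the aggregate is all that matters for the group sum).
The 9 free-riders keep 44 each, adding 396. Group total = 396 + 158.40 = 554.40.

554.40 gold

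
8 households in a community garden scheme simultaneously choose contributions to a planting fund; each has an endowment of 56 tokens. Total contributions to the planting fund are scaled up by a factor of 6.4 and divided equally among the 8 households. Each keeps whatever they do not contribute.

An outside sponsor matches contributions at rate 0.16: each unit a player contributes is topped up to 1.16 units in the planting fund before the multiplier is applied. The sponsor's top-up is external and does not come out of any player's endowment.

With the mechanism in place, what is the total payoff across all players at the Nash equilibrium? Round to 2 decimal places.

448.00 tokens

Even with the mechanism, each unit contributed returns only 6.4 × 1.16 / 8 = 0.9280 per unit of net cost, so contributing nothing is still dominant.
At the Nash equilibrium no one contributes; group total payoff = 8 × 56 = 448.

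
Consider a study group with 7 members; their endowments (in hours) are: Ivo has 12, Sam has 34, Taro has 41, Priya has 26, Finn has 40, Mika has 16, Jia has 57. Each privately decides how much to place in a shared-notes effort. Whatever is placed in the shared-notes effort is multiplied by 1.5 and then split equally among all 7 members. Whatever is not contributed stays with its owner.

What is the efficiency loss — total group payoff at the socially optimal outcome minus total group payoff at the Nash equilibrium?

113.00 hours

The private return per contributed unit is 1.5/7 = 0.2143 < 1 for every player regardless of endowment, so the Nash equilibrium is zero contribution and the group total is Σ E_j = 12 + 34 + 41 + 26 + 40 + 16 + 57 = 226.
Each contributed unit returns 1.500 to the group, so the social optimum is full contribution by everyone: group total = 1.500 × 226 = 339.00.
Efficiency loss = (1.500 − 1) × 226 = 113.00.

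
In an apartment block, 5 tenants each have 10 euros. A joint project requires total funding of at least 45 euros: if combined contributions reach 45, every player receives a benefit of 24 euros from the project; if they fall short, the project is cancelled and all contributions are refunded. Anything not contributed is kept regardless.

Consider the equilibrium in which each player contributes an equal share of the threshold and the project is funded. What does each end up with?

Equal share of the threshold: 45/5 = 9.
At this profile no one gains by cutting their contribution: any cut drops the total below 45, the project is cancelled, contributions are refunded, and the deviator ends with 10, which is less than 10 − 9 + 24 = 25. Contributing more than 9 just wastes the excess. So contributing exactly 9 is a best response.
Each player's payoff: 10 − 9 + 24 = 25.

25 euros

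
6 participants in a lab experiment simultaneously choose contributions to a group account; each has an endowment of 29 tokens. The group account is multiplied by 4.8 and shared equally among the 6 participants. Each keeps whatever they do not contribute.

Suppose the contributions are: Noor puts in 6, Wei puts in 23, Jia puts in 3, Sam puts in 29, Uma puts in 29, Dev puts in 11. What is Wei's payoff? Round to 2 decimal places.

Total contributed: 6 + 23 + 3 + 29 + 29 + 11 = 101.
Each receives 4.8 × 101 / 6 = 80.80 from the group account.
Wei keeps 29 − 23 = 6, so Wei's payoff is 6 + 80.80 = 86.80.

86.80 tokens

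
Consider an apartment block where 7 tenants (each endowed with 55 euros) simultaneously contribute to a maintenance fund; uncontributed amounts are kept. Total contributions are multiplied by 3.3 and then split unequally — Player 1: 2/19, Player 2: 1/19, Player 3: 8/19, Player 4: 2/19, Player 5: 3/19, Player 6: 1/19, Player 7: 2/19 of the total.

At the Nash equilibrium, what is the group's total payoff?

511.50 euros

For player j, contributing a unit is worthwhile iff 3.3 × (j's share) ≥ 1, i.e. iff j's share is at least 0.3030.
Player 3 alone (share 8/19) is above the threshold, contributing 55; the remaining 6 contribute 0. Total contributed: 55.
The maintenance fund pays out 3.3 × 55 = 181.50 in total (split across the unequal shares, but the aggregate is all that matters for the group sum).
The 6 free-riders keep 55 each, adding 330. Group total = 330 + 181.50 = 511.50.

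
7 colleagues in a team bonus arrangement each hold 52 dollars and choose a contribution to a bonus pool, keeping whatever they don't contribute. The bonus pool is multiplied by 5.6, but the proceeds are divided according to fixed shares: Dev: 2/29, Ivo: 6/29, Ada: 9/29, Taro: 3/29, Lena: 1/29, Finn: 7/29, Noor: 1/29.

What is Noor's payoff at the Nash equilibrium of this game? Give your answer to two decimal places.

A player with share s gets back 5.6·s per unit contributed, so full contribution is dominant for anyone with s > 1/5.6 = 0.1786 and zero contribution is dominant for anyone below.
Ivo, Ada and Finn clear that bar, contributing 52 each; the remaining 4 contribute 0. Total contributed: 156.
Noor keeps 52 and receives 5.6 × 156 × 1/29 = 30.12 from the bonus pool, for a payoff of 82.12.

82.12 dollars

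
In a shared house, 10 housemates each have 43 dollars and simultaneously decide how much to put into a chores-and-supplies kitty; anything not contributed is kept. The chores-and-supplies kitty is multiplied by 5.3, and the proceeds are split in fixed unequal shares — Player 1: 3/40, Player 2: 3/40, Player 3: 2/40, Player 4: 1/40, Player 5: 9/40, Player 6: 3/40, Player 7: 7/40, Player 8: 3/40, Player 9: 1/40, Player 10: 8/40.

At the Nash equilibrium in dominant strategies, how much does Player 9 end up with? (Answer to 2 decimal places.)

Player j's private return per contributed unit is 5.3 × (j's share). Contributing is weakly dominant for j when that share is at least 1/5.3 = 0.1887, and contributing 0 is dominant otherwise.
Player 5 and Player 10 are above the threshold, contributing 43 each; the remaining 8 contribute 0. Total contributed: 86.
Player 9 keeps 43 and receives 5.3 × 86 × 1/40 = 11.40 from the chores-and-supplies kitty, for a payoff of 54.40.

54.40 dollars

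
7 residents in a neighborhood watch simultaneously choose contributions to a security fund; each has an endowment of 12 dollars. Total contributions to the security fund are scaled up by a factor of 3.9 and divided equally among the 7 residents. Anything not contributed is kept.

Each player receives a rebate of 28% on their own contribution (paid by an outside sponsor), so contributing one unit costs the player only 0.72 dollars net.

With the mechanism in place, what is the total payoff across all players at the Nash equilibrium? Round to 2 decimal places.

84.00 dollars

Even with the mechanism, each unit contributed returns only (3.9/7) / 0.72 = 0.7738 per unit of net cost, so contributing nothing is still dominant.
Everyone keeps their endowment and the group total is 7 × 12 = 84.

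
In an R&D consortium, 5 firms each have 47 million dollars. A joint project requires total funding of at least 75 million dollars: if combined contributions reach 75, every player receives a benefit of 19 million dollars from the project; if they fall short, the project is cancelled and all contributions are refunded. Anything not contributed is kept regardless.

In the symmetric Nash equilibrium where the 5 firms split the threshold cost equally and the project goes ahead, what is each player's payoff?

Equal share of the threshold: 75/5 = 15.
At this profile no one gains by cutting their contribution: any cut drops the total below 75, the project is cancelled, contributions are refunded, and the deviator ends with 47, which is less than 47 − 15 + 19 = 51. Contributing more than 15 just wastes the excess. So contributing exactly 15 is a best response.
Each player's payoff: 47 − 15 + 19 = 51.

51 million dollars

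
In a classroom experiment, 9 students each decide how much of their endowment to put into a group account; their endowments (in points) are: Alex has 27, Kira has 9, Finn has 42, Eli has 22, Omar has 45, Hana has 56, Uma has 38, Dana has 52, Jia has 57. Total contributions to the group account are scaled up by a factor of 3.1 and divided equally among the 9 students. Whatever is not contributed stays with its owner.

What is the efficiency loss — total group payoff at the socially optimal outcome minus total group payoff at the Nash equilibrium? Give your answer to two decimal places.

The private return per contributed unit is 3.1/9 = 0.3444 < 1 for every player regardless of endowment, so the Nash equilibrium is zero contribution and the group total is Σ E_j = 27 + 9 + 42 + 22 + 45 + 56 + 38 + 52 + 57 = 348.
Each contributed unit returns 3.100 to the group, so the social optimum is full contribution by everyone: group total = 3.100 × 348 = 1078.80.
Efficiency loss = (3.100 − 1) × 348 = 730.80.

730.80 points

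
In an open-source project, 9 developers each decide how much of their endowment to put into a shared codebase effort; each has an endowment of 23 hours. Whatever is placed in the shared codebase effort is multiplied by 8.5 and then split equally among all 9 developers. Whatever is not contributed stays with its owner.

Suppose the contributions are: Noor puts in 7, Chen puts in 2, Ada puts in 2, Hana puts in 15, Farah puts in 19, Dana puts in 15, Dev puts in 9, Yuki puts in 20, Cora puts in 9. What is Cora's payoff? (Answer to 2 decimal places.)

106.56 hours

Total contributed: 7 + 2 + 2 + 15 + 19 + 15 + 9 + 20 + 9 = 98.
Each receives 8.5 × 98 / 9 = 92.56 from the shared codebase effort.
Cora keeps 23 − 9 = 14, so Cora's payoff is 14 + 92.56 = 106.56.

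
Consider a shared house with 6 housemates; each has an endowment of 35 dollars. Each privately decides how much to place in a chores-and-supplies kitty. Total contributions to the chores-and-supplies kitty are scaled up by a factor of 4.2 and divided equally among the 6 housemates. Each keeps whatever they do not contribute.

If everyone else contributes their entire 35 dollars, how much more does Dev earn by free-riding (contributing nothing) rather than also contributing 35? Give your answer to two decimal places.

10.50 dollars

Switching from a contribution of 35 to 0 lets Dev keep an extra 35 dollars, but lowers the chores-and-supplies kitty by 35, which costs Dev their own share of that drop: 4.2/6 × 35 = 24.50.
Net gain = 35 − 24.50 = 10.50. The private return per contributed unit (0.7000) is below 1, so free-riding is indeed the best response regardless of what the others do.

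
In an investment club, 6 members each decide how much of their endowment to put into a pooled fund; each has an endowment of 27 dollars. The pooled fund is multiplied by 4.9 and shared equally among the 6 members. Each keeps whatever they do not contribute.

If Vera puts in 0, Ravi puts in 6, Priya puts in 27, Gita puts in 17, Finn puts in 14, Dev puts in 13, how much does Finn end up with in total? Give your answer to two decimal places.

Total contributed: 0 + 6 + 27 + 17 + 14 + 13 = 77.
Each receives 4.9 × 77 / 6 = 62.88 from the pooled fund.
Finn keeps 27 − 14 = 13, so Finn's payoff is 13 + 62.88 = 75.88.

75.88 dollars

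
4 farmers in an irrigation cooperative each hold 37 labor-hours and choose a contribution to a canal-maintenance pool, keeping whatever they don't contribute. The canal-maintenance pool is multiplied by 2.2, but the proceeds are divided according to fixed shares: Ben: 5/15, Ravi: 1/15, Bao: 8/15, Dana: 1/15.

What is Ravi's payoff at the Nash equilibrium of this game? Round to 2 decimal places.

A player with share s gets back 2.2·s per unit contributed, so full contribution is dominant for anyone with s > 1/2.2 = 0.4545 and zero contribution is dominant for anyone below.
Only Bao (8/15) clears that bar, contributing 37; the remaining 3 contribute 0. Total contributed: 37.
Ravi keeps 37 and receives 2.2 × 37 × 1/15 = 5.43 from the canal-maintenance pool, for a payoff of 42.43.

42.43 labor-hours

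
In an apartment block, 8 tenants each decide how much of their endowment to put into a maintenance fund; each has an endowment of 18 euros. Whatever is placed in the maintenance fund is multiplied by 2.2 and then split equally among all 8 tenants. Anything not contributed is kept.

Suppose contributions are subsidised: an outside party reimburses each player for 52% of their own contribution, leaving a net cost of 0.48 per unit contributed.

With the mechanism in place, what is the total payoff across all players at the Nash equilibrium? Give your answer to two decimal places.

144.00 euros

Even with the mechanism, each unit contributed returns only (2.2/8) / 0.48 = 0.5729 per unit of net cost, so contributing nothing is still dominant.
At the Nash equilibrium no one contributes; group total payoff = 8 × 18 = 144.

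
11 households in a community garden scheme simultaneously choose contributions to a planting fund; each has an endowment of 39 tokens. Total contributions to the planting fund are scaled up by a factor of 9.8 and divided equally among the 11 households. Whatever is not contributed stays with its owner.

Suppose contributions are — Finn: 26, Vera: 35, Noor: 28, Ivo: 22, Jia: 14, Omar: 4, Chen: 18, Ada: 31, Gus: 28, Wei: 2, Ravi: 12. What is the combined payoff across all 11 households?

2365.00 tokens

Total contributed: 26 + 35 + 28 + 22 + 14 + 4 + 18 + 31 + 28 + 2 + 12 = 220; total kept: 11 × 39 − 220 = 209.
The planting fund pays out 9.8 × 220 = 2156.00 in aggregate.
Group total = 209 + 2156.00 = 2365.00.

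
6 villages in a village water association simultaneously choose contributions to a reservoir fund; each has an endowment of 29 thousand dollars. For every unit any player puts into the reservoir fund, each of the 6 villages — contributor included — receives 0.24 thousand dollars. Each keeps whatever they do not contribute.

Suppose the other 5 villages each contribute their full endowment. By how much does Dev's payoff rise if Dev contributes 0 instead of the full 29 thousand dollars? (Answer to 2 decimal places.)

Switching from a contribution of 29 to 0 lets Dev keep an extra 29 thousand dollars, but lowers the reservoir fund by 29, which costs Dev their own share of that drop: 0.24 × 29 = 6.96.
Net gain = 29 − 6.96 = 22.04. The private return per contributed unit (0.24) is below 1, so free-riding is indeed the best response regardless of what the others do.

22.04 thousand dollars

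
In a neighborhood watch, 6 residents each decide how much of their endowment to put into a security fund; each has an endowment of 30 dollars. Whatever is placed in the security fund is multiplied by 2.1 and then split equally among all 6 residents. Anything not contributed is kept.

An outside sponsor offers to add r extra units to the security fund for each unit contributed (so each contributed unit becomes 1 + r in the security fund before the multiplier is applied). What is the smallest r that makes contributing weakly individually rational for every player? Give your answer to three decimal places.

1.857

With matching at rate r, one contributed unit becomes (1 + r) in the security fund and returns 2.1 × (1 + r) / 6 to the contributor.
Setting this equal to 1: 1 + r = 6/2.1 = 2.8571.
So the minimum matching rate is r = 2.8571 − 1 = 1.857.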